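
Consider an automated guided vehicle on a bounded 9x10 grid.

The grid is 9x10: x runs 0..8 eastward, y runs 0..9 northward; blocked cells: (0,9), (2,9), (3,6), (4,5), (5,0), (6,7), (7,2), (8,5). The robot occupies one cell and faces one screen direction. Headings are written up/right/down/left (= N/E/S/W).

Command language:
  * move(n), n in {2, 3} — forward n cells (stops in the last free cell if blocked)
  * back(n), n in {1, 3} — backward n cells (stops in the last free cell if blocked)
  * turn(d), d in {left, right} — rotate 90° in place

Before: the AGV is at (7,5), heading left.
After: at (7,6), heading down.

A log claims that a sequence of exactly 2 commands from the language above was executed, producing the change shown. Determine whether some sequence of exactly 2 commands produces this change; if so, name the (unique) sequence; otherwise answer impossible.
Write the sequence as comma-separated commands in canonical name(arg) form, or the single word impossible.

key: running back(1) before turn(left) would end elsewhere — order is forced
from: at (7,5), heading left
1. turn(left) → at (7,5), heading down
2. back(1) → at (7,6), heading down
uniquely the one of 36 2-step routes that fits.

turn(left), back(1)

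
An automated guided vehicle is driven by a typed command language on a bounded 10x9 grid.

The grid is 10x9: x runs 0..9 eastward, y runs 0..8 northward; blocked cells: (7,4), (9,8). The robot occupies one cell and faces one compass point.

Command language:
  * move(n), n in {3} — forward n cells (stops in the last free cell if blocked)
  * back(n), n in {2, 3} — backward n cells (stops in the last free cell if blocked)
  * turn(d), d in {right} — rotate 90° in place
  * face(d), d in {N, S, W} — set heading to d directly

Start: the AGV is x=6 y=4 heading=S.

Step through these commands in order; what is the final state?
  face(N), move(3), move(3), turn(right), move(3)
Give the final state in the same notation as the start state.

x=8 y=8 heading=E

begin: x=6 y=4 heading=S
[1] after face(N): x=6 y=4 heading=N
[2] after move(3): x=6 y=7 heading=N
[3] after move(3): x=6 y=8 heading=N
[4] after turn(right): x=6 y=8 heading=E
[5] after move(3): x=8 y=8 heading=E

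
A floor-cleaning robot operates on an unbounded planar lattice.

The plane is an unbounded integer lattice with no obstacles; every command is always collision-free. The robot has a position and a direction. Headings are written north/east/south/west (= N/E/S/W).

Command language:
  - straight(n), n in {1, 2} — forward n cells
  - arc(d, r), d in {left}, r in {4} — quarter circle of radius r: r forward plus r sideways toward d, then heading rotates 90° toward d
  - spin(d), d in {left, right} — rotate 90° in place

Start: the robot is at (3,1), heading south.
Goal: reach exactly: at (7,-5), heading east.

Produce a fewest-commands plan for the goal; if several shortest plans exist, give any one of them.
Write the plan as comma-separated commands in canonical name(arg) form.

straight(2), arc(left, 4)

begin: at (3,1), heading south
step 1 (straight(2)): at (3,-1), heading south
step 2 (arc(left, 4)): at (7,-5), heading east
nothing shorter than 2 reaches the goal.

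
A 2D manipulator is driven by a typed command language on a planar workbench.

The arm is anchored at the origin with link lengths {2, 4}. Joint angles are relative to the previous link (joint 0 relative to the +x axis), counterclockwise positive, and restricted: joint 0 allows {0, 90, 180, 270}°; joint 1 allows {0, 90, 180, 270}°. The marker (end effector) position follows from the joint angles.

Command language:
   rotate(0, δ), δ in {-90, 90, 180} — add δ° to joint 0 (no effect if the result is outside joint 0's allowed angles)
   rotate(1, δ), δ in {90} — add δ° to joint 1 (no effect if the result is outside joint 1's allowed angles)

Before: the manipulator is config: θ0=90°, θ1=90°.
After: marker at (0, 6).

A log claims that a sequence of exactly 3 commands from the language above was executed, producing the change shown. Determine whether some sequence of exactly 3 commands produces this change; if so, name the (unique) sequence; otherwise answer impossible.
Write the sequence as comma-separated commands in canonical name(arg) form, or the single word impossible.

rotate(1, 90), rotate(1, 90), rotate(1, 90)

initial: config: θ0=90°, θ1=90°
1. rotate(1, 90) → config: θ0=90°, θ1=180°
2. rotate(1, 90) → config: θ0=90°, θ1=270°
3. rotate(1, 90) → config: θ0=90°, θ1=0°
uniquely the one of 64 3-step routes that fits.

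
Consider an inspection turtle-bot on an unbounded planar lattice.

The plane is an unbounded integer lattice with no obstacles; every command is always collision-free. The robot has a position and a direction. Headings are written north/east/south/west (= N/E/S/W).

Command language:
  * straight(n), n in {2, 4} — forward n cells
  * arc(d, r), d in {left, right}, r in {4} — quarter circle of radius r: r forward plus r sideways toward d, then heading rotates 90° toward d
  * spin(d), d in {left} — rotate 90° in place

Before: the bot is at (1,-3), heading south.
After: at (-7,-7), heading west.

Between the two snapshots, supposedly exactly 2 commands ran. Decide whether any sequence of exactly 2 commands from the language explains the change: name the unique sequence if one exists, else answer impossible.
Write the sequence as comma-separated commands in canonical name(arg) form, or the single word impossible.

key: order matters: swapping arc(right, 4) and straight(4) lands elsewhere
from: at (1,-3), heading south
t=1 arc(right, 4) ⇒ at (-3,-7), heading west
t=2 straight(4) ⇒ at (-7,-7), heading west
no rival 2-sequence matches.

arc(right, 4), straight(4)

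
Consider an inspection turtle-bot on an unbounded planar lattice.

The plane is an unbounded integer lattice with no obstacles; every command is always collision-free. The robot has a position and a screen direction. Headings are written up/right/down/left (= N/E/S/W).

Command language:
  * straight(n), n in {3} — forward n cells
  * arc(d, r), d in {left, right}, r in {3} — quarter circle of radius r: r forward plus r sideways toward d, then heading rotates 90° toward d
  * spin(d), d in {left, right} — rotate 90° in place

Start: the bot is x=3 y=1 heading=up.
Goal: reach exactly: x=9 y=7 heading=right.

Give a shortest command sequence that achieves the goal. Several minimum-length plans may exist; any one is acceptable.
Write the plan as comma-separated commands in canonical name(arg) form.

initial: x=3 y=1 heading=up
t=1 arc(right, 3) ⇒ x=6 y=4 heading=right
t=2 spin(left) ⇒ x=6 y=4 heading=up
t=3 arc(right, 3) ⇒ x=9 y=7 heading=right
no 2-step plan works, so 3 is optimal.

arc(right, 3), spin(left), arc(right, 3)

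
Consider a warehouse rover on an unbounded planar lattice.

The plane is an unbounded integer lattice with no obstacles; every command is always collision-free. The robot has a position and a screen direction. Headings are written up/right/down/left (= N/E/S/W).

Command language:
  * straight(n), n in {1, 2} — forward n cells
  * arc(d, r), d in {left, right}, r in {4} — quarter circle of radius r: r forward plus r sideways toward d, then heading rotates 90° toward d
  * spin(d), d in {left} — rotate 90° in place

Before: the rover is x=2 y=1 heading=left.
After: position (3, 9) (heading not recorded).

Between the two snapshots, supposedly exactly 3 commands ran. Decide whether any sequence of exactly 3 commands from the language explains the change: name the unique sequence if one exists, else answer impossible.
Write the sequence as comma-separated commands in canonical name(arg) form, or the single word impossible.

arc(right, 4), arc(right, 4), straight(1)

key: running straight(1) before arc(right, 4) would end elsewhere — order is forced
initial: x=2 y=1 heading=left
1. arc(right, 4) → x=-2 y=5 heading=up
2. arc(right, 4) → x=2 y=9 heading=right
3. straight(1) → x=3 y=9 heading=right
no rival 3-sequence matches.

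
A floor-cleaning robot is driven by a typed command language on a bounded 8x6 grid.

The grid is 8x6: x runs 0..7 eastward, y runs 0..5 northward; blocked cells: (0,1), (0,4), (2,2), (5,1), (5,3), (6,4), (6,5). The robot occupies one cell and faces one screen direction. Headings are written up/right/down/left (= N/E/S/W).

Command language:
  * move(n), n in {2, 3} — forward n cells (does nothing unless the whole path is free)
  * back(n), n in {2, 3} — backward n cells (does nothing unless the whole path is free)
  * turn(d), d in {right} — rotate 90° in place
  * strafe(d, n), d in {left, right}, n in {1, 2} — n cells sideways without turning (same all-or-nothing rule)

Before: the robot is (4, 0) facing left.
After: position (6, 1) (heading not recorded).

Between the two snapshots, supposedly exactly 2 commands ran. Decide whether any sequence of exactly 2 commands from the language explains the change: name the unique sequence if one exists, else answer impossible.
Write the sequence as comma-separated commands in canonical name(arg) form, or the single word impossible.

back(2), strafe(right, 1)

key: order matters: swapping back(2) and strafe(right, 1) lands elsewhere
from: (4, 0) facing left
step 1 (back(2)): (6, 0) facing left
step 2 (strafe(right, 1)): (6, 1) facing left
uniquely the one of 81 2-step routes that fits.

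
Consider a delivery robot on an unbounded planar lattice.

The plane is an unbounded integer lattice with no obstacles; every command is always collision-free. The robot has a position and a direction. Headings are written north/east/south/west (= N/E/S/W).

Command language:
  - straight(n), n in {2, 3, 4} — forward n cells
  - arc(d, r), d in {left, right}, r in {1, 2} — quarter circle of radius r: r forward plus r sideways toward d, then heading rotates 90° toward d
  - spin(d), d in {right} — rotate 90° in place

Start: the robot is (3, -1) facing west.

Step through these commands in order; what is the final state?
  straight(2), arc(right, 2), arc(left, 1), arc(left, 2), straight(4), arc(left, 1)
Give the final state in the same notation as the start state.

(-3, -5) facing east

initial: (3, -1) facing west
1. straight(2) → (1, -1) facing west
2. arc(right, 2) → (-1, 1) facing north
3. arc(left, 1) → (-2, 2) facing west
4. arc(left, 2) → (-4, 0) facing south
5. straight(4) → (-4, -4) facing south
6. arc(left, 1) → (-3, -5) facing east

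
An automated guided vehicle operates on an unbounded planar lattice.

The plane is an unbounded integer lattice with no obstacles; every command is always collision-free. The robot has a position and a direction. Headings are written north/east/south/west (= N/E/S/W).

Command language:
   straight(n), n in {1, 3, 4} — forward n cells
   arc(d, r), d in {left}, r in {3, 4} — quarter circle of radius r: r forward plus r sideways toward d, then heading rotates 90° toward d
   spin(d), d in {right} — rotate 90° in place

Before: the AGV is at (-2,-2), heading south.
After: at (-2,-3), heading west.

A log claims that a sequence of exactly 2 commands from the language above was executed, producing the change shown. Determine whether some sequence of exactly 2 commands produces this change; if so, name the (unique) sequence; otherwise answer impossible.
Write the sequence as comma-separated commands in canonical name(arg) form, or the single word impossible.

key: running spin(right) before straight(1) would end elsewhere — order is forced
initial: at (-2,-2), heading south
1. straight(1) → at (-2,-3), heading south
2. spin(right) → at (-2,-3), heading west
uniquely the one of 36 2-step routes that fits.

straight(1), spin(right)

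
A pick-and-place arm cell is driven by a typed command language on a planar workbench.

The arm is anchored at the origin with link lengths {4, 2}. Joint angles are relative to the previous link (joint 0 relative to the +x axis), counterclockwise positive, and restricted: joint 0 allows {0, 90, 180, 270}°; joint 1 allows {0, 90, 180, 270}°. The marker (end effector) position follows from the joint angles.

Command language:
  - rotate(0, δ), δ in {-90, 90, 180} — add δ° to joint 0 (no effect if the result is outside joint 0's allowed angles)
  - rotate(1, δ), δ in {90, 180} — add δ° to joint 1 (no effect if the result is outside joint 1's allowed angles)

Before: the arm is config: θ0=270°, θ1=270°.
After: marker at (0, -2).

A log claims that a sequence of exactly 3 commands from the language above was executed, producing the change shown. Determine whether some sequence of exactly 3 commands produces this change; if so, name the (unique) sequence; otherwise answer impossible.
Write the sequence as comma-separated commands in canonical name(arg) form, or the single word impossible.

start: config: θ0=270°, θ1=270°
1. rotate(1, 90) → config: θ0=270°, θ1=0°
2. rotate(1, 90) → config: θ0=270°, θ1=90°
3. rotate(1, 90) → config: θ0=270°, θ1=180°
all 125 alternatives checked — unique.

rotate(1, 90), rotate(1, 90), rotate(1, 90)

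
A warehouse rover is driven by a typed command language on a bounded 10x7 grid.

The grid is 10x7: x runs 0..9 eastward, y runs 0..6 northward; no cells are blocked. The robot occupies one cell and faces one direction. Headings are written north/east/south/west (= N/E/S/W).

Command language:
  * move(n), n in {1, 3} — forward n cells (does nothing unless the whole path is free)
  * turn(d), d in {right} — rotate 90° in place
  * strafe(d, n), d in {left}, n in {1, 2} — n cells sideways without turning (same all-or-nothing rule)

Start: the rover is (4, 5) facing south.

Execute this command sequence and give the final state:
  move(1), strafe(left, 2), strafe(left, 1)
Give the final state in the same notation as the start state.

(7, 4) facing south

begin: (4, 5) facing south
t=1 move(1) ⇒ (4, 4) facing south
t=2 strafe(left, 2) ⇒ (6, 4) facing south
t=3 strafe(left, 1) ⇒ (7, 4) facing south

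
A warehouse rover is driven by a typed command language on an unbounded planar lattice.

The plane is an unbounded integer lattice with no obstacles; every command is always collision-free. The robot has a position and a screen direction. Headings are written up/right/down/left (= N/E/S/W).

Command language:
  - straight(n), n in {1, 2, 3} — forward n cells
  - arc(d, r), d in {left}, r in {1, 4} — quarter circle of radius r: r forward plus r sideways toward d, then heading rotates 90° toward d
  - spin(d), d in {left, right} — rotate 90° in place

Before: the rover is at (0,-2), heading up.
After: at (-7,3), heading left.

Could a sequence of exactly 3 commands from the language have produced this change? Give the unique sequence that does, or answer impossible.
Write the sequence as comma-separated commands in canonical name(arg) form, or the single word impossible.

key: running straight(3) before straight(1) would end elsewhere — order is forced
initial: at (0,-2), heading up
t=1 straight(1) ⇒ at (0,-1), heading up
t=2 arc(left, 4) ⇒ at (-4,3), heading left
t=3 straight(3) ⇒ at (-7,3), heading left
all 343 alternatives checked — unique.

straight(1), arc(left, 4), straight(3)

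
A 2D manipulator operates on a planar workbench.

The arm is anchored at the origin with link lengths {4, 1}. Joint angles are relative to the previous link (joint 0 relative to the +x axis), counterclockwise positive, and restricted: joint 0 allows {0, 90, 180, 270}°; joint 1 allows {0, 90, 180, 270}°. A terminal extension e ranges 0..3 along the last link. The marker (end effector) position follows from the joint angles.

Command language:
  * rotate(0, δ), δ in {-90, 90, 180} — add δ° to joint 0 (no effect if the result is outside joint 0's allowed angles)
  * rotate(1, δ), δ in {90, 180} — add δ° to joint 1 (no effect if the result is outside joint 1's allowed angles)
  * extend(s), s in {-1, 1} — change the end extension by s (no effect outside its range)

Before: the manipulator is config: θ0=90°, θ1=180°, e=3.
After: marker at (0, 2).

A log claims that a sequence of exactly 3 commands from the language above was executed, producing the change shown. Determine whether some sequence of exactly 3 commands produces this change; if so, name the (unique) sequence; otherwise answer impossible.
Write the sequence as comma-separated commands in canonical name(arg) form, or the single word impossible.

extend(1), extend(-1), extend(-1)

key: order matters: swapping extend(1) and extend(-1) lands elsewhere
begin: config: θ0=90°, θ1=180°, e=3
1. extend(1) → config: θ0=90°, θ1=180°, e=3
2. extend(-1) → config: θ0=90°, θ1=180°, e=2
3. extend(-1) → config: θ0=90°, θ1=180°, e=1
no other 3-command option fits: unique.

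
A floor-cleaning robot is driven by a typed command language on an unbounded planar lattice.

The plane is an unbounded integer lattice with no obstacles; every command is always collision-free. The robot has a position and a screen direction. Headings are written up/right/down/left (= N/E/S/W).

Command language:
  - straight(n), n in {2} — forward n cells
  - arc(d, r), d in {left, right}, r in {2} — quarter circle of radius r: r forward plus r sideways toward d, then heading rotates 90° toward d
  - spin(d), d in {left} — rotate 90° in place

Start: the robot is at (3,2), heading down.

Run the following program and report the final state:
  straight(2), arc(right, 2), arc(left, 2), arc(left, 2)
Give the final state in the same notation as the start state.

begin: at (3,2), heading down
t=1 straight(2) ⇒ at (3,0), heading down
t=2 arc(right, 2) ⇒ at (1,-2), heading left
t=3 arc(left, 2) ⇒ at (-1,-4), heading down
t=4 arc(left, 2) ⇒ at (1,-6), heading right

at (1,-6), heading right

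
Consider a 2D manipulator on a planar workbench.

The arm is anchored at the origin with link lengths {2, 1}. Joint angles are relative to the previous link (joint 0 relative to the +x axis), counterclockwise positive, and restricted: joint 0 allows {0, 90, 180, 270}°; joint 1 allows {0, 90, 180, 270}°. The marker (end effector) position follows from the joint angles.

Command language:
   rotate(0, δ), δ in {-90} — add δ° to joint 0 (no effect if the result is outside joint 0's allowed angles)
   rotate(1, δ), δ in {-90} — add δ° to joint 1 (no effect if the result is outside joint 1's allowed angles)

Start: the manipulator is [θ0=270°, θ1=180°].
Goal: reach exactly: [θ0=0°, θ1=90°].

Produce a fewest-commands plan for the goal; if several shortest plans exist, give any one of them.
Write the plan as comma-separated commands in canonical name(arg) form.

rotate(1, -90), rotate(0, -90), rotate(0, -90), rotate(0, -90)

start: [θ0=270°, θ1=180°]
1. rotate(1, -90) → [θ0=270°, θ1=90°]
2. rotate(0, -90) → [θ0=180°, θ1=90°]
3. rotate(0, -90) → [θ0=90°, θ1=90°]
4. rotate(0, -90) → [θ0=0°, θ1=90°]
minimal: 4 command(s), checked below 4.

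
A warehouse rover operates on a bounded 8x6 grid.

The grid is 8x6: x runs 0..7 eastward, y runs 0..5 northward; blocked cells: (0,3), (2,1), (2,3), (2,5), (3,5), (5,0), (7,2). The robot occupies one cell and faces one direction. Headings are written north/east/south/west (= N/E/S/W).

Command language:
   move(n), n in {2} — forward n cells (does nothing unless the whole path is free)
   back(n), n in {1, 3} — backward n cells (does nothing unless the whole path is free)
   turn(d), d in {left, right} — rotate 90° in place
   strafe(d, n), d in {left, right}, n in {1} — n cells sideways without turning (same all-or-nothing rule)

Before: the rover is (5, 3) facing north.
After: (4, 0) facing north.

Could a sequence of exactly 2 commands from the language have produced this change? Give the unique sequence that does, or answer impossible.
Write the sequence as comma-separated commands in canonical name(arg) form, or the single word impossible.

key: order matters: swapping strafe(left, 1) and back(3) lands elsewhere
begin: (5, 3) facing north
t=1 strafe(left, 1) ⇒ (4, 3) facing north
t=2 back(3) ⇒ (4, 0) facing north
no other 2-command option fits: unique.

strafe(left, 1), back(3)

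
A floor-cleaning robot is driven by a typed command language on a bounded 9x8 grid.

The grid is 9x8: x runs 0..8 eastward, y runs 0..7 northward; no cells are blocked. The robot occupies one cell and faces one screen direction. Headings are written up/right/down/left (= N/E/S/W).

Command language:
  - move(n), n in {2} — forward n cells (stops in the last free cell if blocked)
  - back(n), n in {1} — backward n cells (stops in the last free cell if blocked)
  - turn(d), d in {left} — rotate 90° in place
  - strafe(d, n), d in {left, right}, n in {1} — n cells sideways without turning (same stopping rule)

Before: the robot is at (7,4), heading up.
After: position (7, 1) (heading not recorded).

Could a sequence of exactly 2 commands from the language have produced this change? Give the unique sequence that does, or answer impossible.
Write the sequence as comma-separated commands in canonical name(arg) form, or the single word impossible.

all 25 sequences checked — none match.

impossible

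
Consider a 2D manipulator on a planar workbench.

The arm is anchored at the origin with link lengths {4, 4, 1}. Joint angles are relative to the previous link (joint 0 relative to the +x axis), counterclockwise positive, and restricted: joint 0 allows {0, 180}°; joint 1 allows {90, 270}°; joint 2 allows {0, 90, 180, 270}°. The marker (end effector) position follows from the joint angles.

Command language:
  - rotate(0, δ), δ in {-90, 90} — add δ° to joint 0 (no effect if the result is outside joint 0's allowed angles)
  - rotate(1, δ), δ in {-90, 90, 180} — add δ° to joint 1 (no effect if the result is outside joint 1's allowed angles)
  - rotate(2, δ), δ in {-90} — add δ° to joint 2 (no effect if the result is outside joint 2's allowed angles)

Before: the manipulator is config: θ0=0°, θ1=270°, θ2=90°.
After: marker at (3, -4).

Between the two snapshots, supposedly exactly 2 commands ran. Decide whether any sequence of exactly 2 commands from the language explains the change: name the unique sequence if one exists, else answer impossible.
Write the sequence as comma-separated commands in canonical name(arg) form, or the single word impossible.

initial: config: θ0=0°, θ1=270°, θ2=90°
t=1 rotate(2, -90) ⇒ config: θ0=0°, θ1=270°, θ2=0°
t=2 rotate(2, -90) ⇒ config: θ0=0°, θ1=270°, θ2=270°
all 36 alternatives checked — unique.

rotate(2, -90), rotate(2, -90)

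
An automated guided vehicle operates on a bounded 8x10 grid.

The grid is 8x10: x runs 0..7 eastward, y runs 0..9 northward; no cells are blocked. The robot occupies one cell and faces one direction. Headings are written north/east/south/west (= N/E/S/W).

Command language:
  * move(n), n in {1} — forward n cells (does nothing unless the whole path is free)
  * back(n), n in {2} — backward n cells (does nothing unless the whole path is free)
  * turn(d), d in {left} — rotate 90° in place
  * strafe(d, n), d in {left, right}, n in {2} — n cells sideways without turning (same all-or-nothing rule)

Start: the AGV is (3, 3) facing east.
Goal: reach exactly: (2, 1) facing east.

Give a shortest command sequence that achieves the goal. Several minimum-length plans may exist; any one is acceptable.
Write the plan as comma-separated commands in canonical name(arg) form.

move(1), strafe(right, 2), back(2)

start: (3, 3) facing east
step 1 (move(1)): (4, 3) facing east
step 2 (strafe(right, 2)): (4, 1) facing east
step 3 (back(2)): (2, 1) facing east
no 2-step plan works, so 3 is optimal.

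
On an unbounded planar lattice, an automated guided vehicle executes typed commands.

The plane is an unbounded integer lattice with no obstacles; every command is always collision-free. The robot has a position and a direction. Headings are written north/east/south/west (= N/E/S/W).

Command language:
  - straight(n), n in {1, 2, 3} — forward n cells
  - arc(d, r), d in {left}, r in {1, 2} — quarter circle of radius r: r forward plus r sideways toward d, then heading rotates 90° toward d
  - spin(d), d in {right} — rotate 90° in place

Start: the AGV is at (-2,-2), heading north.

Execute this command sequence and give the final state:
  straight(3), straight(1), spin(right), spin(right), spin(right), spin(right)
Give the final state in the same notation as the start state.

at (-2,2), heading north

from: at (-2,-2), heading north
[1] after straight(3): at (-2,1), heading north
[2] after straight(1): at (-2,2), heading north
[3] after spin(right): at (-2,2), heading east
[4] after spin(right): at (-2,2), heading south
[5] after spin(right): at (-2,2), heading west
[6] after spin(right): at (-2,2), heading north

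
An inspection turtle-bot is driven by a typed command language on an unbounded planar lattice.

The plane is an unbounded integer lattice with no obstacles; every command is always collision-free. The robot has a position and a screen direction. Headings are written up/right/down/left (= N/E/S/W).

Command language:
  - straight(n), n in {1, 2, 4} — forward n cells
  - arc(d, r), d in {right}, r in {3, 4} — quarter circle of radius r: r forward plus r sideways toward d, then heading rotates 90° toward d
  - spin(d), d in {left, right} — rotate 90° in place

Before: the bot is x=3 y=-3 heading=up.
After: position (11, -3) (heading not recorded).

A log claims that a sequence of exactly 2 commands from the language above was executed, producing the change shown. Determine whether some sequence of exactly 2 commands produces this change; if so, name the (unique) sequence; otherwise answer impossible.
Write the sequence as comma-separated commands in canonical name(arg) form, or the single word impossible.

begin: x=3 y=-3 heading=up
[1] after arc(right, 4): x=7 y=1 heading=right
[2] after arc(right, 4): x=11 y=-3 heading=down
no other 2-command option fits: unique.

arc(right, 4), arc(right, 4)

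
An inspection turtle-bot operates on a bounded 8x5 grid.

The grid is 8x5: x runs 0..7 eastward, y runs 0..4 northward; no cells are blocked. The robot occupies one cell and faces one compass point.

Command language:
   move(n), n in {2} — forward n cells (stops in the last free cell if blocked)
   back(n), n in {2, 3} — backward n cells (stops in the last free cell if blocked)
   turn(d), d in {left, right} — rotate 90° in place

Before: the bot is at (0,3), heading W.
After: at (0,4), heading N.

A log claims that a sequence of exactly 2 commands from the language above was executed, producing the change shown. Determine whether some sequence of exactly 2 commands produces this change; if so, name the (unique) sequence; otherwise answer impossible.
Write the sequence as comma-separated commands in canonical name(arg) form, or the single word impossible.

turn(right), move(2)

key: cell and facing (now N) both changed — the 2 commands mix motion and turning
t0: at (0,3), heading W
[1] after turn(right): at (0,3), heading N
[2] after move(2): at (0,4), heading N
no other 2-command option fits: unique.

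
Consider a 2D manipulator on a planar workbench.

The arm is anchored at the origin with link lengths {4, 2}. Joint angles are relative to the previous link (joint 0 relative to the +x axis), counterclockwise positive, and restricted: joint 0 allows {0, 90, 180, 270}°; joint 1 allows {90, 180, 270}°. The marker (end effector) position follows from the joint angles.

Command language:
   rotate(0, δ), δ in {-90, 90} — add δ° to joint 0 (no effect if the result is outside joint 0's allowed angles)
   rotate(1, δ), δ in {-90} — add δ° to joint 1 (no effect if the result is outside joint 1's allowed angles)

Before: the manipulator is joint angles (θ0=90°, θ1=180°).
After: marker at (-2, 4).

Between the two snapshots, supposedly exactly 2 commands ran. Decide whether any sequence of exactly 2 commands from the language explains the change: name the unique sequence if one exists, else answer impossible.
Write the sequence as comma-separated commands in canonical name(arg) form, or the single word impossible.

rotate(1, -90), rotate(1, -90)

initial: joint angles (θ0=90°, θ1=180°)
[1] after rotate(1, -90): joint angles (θ0=90°, θ1=90°)
[2] after rotate(1, -90): joint angles (θ0=90°, θ1=90°)
all 9 alternatives checked — unique.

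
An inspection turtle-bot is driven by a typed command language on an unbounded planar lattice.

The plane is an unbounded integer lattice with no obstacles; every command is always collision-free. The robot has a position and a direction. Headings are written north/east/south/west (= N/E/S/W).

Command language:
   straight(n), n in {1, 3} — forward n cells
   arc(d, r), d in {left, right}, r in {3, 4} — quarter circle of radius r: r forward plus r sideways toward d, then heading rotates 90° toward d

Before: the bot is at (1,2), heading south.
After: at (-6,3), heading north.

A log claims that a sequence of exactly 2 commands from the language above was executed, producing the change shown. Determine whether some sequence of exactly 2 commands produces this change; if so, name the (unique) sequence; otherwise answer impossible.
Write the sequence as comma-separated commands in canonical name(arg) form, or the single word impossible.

key: order matters: swapping arc(right, 3) and arc(right, 4) lands elsewhere
t0: at (1,2), heading south
step 1 (arc(right, 3)): at (-2,-1), heading west
step 2 (arc(right, 4)): at (-6,3), heading north
uniquely the one of 36 2-step routes that fits.

arc(right, 3), arc(right, 4)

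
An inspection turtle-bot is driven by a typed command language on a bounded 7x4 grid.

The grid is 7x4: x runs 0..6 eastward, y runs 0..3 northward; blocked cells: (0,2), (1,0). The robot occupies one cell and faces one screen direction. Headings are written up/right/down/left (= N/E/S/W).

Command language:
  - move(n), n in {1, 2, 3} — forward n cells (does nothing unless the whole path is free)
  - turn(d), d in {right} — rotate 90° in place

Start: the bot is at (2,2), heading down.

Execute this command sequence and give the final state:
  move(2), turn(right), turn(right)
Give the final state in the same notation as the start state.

initial: at (2,2), heading down
1. move(2) → at (2,0), heading down
2. turn(right) → at (2,0), heading left
3. turn(right) → at (2,0), heading up

at (2,0), heading up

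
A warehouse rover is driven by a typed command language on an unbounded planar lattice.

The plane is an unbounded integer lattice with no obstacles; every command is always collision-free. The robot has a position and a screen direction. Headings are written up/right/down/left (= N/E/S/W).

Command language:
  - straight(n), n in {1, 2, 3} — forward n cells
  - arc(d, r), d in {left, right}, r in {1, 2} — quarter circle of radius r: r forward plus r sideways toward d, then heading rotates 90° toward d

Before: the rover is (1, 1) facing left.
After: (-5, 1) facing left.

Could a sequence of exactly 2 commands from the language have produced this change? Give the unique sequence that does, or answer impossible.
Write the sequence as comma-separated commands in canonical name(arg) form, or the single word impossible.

straight(3), straight(3)

key: heading stays W — no command in the sequence turns
t0: (1, 1) facing left
[1] after straight(3): (-2, 1) facing left
[2] after straight(3): (-5, 1) facing left
uniquely the one of 49 2-step routes that fits.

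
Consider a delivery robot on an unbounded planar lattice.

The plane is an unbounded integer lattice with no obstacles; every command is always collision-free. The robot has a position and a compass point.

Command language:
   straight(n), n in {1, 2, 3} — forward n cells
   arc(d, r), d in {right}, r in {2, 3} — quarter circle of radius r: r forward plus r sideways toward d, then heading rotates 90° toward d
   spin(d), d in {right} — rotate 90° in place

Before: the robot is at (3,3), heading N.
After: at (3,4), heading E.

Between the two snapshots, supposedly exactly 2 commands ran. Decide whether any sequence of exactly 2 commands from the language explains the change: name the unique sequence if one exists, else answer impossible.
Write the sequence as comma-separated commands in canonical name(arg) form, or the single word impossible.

straight(1), spin(right)

key: order matters: swapping straight(1) and spin(right) lands elsewhere
begin: at (3,3), heading N
[1] after straight(1): at (3,4), heading N
[2] after spin(right): at (3,4), heading E
all 36 alternatives checked — unique.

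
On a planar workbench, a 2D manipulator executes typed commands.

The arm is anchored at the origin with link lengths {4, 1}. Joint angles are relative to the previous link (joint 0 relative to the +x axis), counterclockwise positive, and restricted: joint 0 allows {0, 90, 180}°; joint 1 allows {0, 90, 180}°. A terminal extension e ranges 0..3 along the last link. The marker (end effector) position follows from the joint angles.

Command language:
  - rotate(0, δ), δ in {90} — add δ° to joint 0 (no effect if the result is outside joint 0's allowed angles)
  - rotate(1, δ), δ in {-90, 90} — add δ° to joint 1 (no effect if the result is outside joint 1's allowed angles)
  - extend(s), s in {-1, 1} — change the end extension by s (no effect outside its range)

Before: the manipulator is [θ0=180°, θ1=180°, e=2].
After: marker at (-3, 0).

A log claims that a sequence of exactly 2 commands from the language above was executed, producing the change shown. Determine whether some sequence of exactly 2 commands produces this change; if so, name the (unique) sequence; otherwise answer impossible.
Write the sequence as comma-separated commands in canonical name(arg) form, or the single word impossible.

begin: [θ0=180°, θ1=180°, e=2]
t=1 extend(-1) ⇒ [θ0=180°, θ1=180°, e=1]
t=2 extend(-1) ⇒ [θ0=180°, θ1=180°, e=0]
no other 2-command option fits: unique.

extend(-1), extend(-1)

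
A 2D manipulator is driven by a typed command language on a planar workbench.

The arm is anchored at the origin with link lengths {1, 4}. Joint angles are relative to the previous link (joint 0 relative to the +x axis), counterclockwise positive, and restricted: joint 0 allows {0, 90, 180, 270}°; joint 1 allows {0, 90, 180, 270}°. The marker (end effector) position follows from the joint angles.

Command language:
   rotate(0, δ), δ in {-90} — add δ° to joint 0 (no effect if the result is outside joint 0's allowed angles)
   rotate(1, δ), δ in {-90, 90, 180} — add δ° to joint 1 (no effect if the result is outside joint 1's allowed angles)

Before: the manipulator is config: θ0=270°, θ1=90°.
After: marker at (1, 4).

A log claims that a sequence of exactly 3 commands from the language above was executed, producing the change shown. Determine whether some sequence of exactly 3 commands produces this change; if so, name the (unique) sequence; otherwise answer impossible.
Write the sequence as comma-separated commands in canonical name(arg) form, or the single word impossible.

start: config: θ0=270°, θ1=90°
1. rotate(0, -90) → config: θ0=180°, θ1=90°
2. rotate(0, -90) → config: θ0=90°, θ1=90°
3. rotate(0, -90) → config: θ0=0°, θ1=90°
all 64 alternatives checked — unique.

rotate(0, -90), rotate(0, -90), rotate(0, -90)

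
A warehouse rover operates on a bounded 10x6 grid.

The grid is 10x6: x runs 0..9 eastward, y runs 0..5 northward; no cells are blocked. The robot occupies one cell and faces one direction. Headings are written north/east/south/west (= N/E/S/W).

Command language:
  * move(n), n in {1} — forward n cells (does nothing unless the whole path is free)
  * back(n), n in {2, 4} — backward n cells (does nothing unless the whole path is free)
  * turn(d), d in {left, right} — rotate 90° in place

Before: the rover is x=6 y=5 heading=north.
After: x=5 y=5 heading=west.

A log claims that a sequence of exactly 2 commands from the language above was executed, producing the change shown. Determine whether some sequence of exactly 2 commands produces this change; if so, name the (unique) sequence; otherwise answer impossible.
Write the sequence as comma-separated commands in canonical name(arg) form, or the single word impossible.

turn(left), move(1)

key: cell and facing (now W) both changed — the 2 commands mix motion and turning
initial: x=6 y=5 heading=north
t=1 turn(left) ⇒ x=6 y=5 heading=west
t=2 move(1) ⇒ x=5 y=5 heading=west
uniquely the one of 25 2-step routes that fits.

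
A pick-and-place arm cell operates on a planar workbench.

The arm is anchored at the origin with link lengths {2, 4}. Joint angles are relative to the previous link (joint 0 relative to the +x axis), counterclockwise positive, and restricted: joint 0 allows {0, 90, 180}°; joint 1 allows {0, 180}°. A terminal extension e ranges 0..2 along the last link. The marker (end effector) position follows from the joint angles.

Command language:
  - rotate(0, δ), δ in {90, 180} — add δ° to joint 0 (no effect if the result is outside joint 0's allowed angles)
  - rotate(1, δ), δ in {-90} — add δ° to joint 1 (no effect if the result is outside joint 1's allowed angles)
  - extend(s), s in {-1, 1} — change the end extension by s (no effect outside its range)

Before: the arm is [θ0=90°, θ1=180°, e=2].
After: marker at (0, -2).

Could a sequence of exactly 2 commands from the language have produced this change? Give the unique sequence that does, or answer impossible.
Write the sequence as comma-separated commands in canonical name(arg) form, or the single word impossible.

extend(-1), extend(-1)

begin: [θ0=90°, θ1=180°, e=2]
[1] after extend(-1): [θ0=90°, θ1=180°, e=1]
[2] after extend(-1): [θ0=90°, θ1=180°, e=0]
no other 2-command option fits: unique.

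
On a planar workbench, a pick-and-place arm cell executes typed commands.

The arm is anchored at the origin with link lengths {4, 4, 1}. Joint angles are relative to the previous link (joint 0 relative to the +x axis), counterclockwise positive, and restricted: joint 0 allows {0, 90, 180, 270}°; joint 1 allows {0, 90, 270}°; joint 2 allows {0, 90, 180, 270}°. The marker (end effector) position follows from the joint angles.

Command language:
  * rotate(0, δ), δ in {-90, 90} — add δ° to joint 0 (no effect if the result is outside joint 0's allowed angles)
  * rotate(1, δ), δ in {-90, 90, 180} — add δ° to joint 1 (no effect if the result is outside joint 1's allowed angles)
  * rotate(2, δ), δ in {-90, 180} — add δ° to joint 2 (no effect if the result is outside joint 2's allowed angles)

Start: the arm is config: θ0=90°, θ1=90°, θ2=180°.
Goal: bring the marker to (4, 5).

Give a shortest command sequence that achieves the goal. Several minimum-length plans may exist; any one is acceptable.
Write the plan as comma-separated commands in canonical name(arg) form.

begin: config: θ0=90°, θ1=90°, θ2=180°
t=1 rotate(2, -90) ⇒ config: θ0=90°, θ1=90°, θ2=90°
t=2 rotate(1, 180) ⇒ config: θ0=90°, θ1=270°, θ2=90°
nothing shorter than 2 reaches the goal.

rotate(2, -90), rotate(1, 180)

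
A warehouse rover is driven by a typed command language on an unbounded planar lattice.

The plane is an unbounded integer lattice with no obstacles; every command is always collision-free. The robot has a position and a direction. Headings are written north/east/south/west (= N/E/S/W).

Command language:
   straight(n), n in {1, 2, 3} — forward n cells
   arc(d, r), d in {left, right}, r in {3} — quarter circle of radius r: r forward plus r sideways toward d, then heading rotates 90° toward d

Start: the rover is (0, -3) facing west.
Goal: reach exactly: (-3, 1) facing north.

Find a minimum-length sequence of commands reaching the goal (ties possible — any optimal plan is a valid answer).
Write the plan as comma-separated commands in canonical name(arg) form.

arc(right, 3), straight(1)

begin: (0, -3) facing west
1. arc(right, 3) → (-3, 0) facing north
2. straight(1) → (-3, 1) facing north
minimal: 2 command(s), checked below 2.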